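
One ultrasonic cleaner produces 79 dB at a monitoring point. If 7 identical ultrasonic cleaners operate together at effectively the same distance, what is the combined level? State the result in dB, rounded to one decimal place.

87.5 dB

N identical incoherent sources raise the level by 10·log₁₀ N.
L_total = 79 + 10·log₁₀(7) = 79 + 8.451 = 87.45 dB.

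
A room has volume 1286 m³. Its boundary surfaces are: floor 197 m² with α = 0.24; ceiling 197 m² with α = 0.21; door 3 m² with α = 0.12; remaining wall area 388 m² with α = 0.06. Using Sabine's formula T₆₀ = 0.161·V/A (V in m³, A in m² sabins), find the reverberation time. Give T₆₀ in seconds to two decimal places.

1.84 s

A = Σ Sᵢαᵢ = 197·0.24 + 197·0.21 + 3·0.12 + 388·0.06 = 112.29 m².
T₆₀ = 0.161·V/A = 0.161·1286/112.29 = 1.844 s.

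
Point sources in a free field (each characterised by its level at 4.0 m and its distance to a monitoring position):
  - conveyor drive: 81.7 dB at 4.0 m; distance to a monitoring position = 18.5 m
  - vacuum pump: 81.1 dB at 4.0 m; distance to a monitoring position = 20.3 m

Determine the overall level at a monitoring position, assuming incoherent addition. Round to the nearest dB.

71 dB

Apply inverse-square spreading to bring every level to the receiver, then sum 10^(L/10).
conveyor drive: 81.7 − 20·log₁₀(18.5/4.0) = 81.7 − 13.30 = 68.40 dB.
vacuum pump: 81.1 − 20·log₁₀(20.3/4.0) = 81.1 − 14.11 = 66.99 dB.
Σ 10^(L/10) = 1.192e+07 → L_total = 10·log₁₀(1.192e+07) = 70.76 dB.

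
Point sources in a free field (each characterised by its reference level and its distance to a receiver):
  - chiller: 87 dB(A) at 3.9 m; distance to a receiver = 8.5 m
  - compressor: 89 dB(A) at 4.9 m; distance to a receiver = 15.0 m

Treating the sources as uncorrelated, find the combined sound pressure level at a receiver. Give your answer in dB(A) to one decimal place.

First find each source's level at the receiver (point-source: −20·log₁₀(r/r_ref)), then combine on an intensity basis.
chiller: 87 − 20·log₁₀(8.5/3.9) = 87 − 6.77 = 80.23 dB(A).
compressor: 89 − 20·log₁₀(15.0/4.9) = 89 − 9.72 = 79.28 dB(A).
Σ 10^(L/10) = 1.903e+08 → L_total = 10·log₁₀(1.903e+08) = 82.79 dB(A).

82.8 dB(A)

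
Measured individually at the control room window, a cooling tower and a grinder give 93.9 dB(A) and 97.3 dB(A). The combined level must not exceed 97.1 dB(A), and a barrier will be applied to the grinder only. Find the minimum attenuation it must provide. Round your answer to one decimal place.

3.0 dB

The untreated sources together contribute 10^(93.9/10) = 2.455e+09, i.e. 93.90 dB(A).
To meet 97.1 dB(A) overall, the treated grinder may contribute at most 10^(97.1/10) − 2.455e+09 = 2.674e+09, i.e. 94.27 dB(A).
Required insertion loss = 97.3 − 94.27 = 3.03 dB.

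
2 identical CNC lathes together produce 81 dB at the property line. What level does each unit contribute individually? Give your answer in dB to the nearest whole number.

78 dB

Dividing the total intensity by 2 lowers the level by 10·log₁₀ 2 = 3.010 dB: L₁ = 81 − 3.010.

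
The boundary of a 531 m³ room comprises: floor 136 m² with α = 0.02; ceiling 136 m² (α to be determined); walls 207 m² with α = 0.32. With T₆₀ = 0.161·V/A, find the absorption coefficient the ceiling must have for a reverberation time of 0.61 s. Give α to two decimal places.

0.52

Required total absorption A = 0.161·531/0.61 = 140.15 m².
Absorption from the other surfaces = 136·0.02 + 207·0.32 = 68.96 m², so the ceiling must supply 71.19 m² over 136 m².
α = 71.19/136 = 0.523.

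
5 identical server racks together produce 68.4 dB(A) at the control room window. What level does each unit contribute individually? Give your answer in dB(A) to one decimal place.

5 equal contributions raise the level by 10·log₁₀ 5 = 6.990 dB, so each unit alone gives 68.4 − 6.990.

61.4 dB(A)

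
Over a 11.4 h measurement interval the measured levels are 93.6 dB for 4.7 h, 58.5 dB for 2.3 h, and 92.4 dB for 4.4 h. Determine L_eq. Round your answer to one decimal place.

92.1 dB

The energy average is taken in the linear domain: L_eq = 10·log₁₀[(Σ tᵢ·10^(Lᵢ/10))/T], T = 11.4 h.
Σ tᵢ·10^(Lᵢ/10) = 4.7·10^(93.6/10) + 2.3·10^(58.5/10) + 4.4·10^(92.4/10) = 1.842e+10.
L_eq = 10·log₁₀(1.842e+10/11.4) = 92.08 dB.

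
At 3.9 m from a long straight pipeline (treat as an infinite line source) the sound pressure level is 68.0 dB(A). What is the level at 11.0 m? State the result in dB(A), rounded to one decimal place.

63.5 dB(A)

Line-source attenuation: ΔL = 10·log₁₀(r₂/r₁) = 10·log₁₀(11.0/3.9) = 4.503 dB.
L₂ = 68.0 − 10·log₁₀(11.0/3.9) = 68.0 − 4.503 = 63.50 dB(A).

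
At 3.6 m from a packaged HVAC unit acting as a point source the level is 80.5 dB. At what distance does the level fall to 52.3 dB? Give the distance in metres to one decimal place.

The 28.2 dB drop corresponds to a distance ratio of 10^(28.2/20) for a point source.
r₂ = 3.6·10^((80.5−52.3)/20) = 3.6·10^(28.2/20) = 92.53 m.

92.5 m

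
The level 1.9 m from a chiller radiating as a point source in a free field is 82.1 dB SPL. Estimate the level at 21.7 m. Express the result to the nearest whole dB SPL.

61 dB SPL

Spherical spreading from a point source gives a 20·log₁₀(r₂/r₁) drop.
L₂ = 82.1 − 20·log₁₀(21.7/1.9) = 82.1 − 21.154 = 60.95 dB SPL.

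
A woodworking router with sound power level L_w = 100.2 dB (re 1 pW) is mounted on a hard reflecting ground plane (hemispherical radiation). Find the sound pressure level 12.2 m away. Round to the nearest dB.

The power spreads over a hemisphere of area 2π·r², so L_p = L_w − 10·log₁₀(2π·r²).
2π·r² = 935.2 m², 10·log₁₀ of that is 29.709 dB.
L_p = 100.2 − 29.709 = 70.49 dB.

70 dB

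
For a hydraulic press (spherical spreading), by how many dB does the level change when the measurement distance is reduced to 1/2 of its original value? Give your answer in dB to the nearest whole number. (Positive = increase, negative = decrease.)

With spherical spreading the level changes by −20·log₁₀(r₂/r₁).
ΔL = −20·log₁₀(0.5) = +6.02 dB.

+6 dB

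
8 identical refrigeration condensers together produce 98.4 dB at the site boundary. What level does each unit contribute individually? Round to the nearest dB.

89 dB

8 equal contributions raise the level by 10·log₁₀ 8 = 9.031 dB, so each unit alone gives 98.4 − 9.031.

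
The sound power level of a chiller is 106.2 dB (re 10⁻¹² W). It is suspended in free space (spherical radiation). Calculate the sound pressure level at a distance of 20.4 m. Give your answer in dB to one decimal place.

L_p = L_w − 10·log₁₀(4π·r²) with r = 20.4 m.
4π·r² = 5230 m², 10·log₁₀ of that is 37.185 dB.
L_p = 106.2 − 37.185 = 69.02 dB.

69.0 dB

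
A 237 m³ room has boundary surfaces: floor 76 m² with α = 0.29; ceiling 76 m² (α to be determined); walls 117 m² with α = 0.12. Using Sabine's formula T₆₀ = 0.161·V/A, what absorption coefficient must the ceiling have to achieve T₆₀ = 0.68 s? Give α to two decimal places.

0.26

From T₆₀ = 0.161·V/A, the target T₆₀ = 0.68 s needs A = 0.161·237/0.68 = 56.11 m².
Absorption from the other surfaces = 76·0.29 + 117·0.12 = 36.08 m², so the ceiling must supply 20.03 m² over 76 m².
α = 20.03/76 = 0.264.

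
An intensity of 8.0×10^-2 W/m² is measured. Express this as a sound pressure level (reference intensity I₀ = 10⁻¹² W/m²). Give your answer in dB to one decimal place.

109.0 dB

I/I₀ = 8.0×10^-2/10⁻¹² = 8.0×10^10, and L = 10·log₁₀(I/I₀).
L = 10·(0.9031 + 10) = 109.03 dB.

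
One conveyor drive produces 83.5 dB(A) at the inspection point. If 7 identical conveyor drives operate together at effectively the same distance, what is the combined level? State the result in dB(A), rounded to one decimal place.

With 7 equal, uncorrelated contributions the intensity is 7× that of one unit, giving a rise of 10·log₁₀ 7.
L_total = 83.5 + 10·log₁₀(7) = 83.5 + 8.451 = 91.95 dB(A).

92.0 dB(A)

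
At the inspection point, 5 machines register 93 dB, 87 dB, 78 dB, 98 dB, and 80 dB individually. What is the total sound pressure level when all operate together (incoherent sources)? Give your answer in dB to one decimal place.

For uncorrelated sources the intensities add, so convert each level to linear form, sum, and take 10·log₁₀ of the total.
Σ 10^(L/10) = 10^(93/10) + 10^(87/10) + 10^(78/10) + 10^(98/10) + 10^(80/10) = 8.969e+09.
L_total = 10·log₁₀(8.969e+09) = 99.53 dB.

99.5 dB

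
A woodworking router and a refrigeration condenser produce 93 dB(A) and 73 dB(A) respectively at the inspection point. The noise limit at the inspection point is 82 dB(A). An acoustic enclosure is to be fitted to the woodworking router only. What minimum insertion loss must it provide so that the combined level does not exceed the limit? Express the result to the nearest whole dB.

12 dB

Fixed contribution from the other source: Σ 10^(L/10) = 10^(73/10) = 1.995e+07 (73.00 dB(A)).
To meet 82 dB(A) overall, the treated woodworking router may contribute at most 10^(82/10) − 1.995e+07 = 1.385e+08, i.e. 81.42 dB(A).
So the woodworking router must be reduced from 93 to 81.42 dB(A): IL = 11.58 dB.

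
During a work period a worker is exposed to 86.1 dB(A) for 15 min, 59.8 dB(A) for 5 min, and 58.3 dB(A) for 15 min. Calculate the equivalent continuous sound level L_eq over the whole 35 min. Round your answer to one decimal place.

Weight each interval's intensity by its duration and average over T = 35 min:
Σ tᵢ·10^(Lᵢ/10) = 15·10^(86.1/10) + 5·10^(59.8/10) + 15·10^(58.3/10) = 6.126e+09.
L_eq = 10·log₁₀(6.126e+09/35) = 82.43 dB(A).

82.4 dB(A)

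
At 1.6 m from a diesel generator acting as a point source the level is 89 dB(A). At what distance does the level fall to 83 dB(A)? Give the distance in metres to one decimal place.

The 6.0 dB drop corresponds to a distance ratio of 10^(6.0/20) for a point source.
r₂ = 1.6·10^((89−83)/20) = 1.6·10^(6.0/20) = 3.19 m.

3.2 m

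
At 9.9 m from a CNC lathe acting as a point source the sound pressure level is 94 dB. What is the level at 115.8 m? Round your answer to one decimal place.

72.6 dB

For a point source, L₂ = L₁ − 20·log₁₀(r₂/r₁).
L₂ = 94 − 20·log₁₀(115.8/9.9) = 94 − 21.361 = 72.64 dB.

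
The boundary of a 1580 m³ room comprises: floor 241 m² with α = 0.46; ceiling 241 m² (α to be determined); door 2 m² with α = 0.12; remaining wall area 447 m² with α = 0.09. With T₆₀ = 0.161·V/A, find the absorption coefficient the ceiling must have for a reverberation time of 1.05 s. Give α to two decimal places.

0.38

From T₆₀ = 0.161·V/A, the target T₆₀ = 1.05 s needs A = 0.161·1580/1.05 = 242.27 m².
Absorption from the other surfaces = 241·0.46 + 2·0.12 + 447·0.09 = 151.33 m², so the ceiling must supply 90.94 m² over 241 m².
α = 90.94/241 = 0.377.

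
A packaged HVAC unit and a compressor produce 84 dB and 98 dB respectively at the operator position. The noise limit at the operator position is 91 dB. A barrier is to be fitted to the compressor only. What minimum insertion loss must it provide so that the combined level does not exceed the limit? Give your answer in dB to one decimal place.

Fixed contribution from the other source: Σ 10^(L/10) = 10^(84/10) = 2.512e+08 (84.00 dB).
To meet 91 dB overall, the treated compressor may contribute at most 10^(91/10) − 2.512e+08 = 1.008e+09, i.e. 90.03 dB.
Required insertion loss = 98 − 90.03 = 7.97 dB.

8.0 dB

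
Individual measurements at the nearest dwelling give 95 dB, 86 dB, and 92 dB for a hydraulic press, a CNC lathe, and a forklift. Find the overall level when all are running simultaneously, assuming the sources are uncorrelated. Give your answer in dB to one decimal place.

97.1 dB

Incoherent sources combine by intensity addition: L_total = 10·log₁₀(Σ 10^(L_i/10)).
Σ 10^(L/10) = 10^(95/10) + 10^(86/10) + 10^(92/10) = 5.145e+09.
L_total = 10·log₁₀(5.145e+09) = 97.11 dB.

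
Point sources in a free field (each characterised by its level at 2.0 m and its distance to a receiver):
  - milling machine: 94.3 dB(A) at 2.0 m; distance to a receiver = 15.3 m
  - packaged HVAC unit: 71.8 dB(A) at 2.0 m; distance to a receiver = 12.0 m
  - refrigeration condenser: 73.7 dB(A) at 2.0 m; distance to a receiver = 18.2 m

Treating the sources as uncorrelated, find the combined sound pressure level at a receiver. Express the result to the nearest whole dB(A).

First find each source's level at the receiver (point-source: −20·log₁₀(r/r_ref)), then combine on an intensity basis.
milling machine: 94.3 − 20·log₁₀(15.3/2.0) = 94.3 − 17.67 = 76.63 dB(A).
packaged HVAC unit: 71.8 − 20·log₁₀(12.0/2.0) = 71.8 − 15.56 = 56.24 dB(A).
refrigeration condenser: 73.7 − 20·log₁₀(18.2/2.0) = 73.7 − 19.18 = 54.52 dB(A).
Σ 10^(L/10) = 4.669e+07 → L_total = 10·log₁₀(4.669e+07) = 76.69 dB(A).

77 dB(A)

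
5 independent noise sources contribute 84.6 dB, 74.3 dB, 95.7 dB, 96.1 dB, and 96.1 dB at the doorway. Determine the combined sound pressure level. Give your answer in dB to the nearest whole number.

For uncorrelated sources the intensities add, so convert each level to linear form, sum, and take 10·log₁₀ of the total.
Σ 10^(L/10) = 10^(84.6/10) + 10^(74.3/10) + 10^(95.7/10) + 10^(96.1/10) + 10^(96.1/10) = 1.218e+10.
L_total = 10·log₁₀(1.218e+10) = 100.86 dB.

101 dB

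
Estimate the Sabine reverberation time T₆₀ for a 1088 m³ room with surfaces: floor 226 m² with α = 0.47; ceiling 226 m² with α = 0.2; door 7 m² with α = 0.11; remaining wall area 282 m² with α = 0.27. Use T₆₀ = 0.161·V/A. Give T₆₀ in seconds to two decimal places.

0.77 s

Summing Sᵢαᵢ: 226·0.47 + 226·0.2 + 7·0.11 + 282·0.27 = 228.33 m².
T₆₀ = 0.161·V/A = 0.161·1088/228.33 = 0.767 s.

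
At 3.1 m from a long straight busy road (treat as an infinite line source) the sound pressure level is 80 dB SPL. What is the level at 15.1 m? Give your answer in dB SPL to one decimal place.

73.1 dB SPL

Line-source attenuation: ΔL = 10·log₁₀(r₂/r₁) = 10·log₁₀(15.1/3.1) = 6.876 dB.
L₂ = 80 − 10·log₁₀(15.1/3.1) = 80 − 6.876 = 73.12 dB SPL.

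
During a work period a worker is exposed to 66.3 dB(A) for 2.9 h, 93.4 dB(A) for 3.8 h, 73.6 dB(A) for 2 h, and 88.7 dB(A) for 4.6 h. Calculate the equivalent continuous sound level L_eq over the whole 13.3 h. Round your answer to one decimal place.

89.5 dB(A)

L_eq = 10·log₁₀[(1/T)·Σ tᵢ·10^(Lᵢ/10)] with T = 13.3 h.
Σ tᵢ·10^(Lᵢ/10) = 2.9·10^(66.3/10) + 3.8·10^(93.4/10) + 2·10^(73.6/10) + 4.6·10^(88.7/10) = 1.178e+10.
L_eq = 10·log₁₀(1.178e+10/13.3) = 89.47 dB(A).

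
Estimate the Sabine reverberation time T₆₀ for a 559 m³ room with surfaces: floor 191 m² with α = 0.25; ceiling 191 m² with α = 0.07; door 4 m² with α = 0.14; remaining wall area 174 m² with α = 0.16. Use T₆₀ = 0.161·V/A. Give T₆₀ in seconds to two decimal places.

1.01 s

A = Σ Sᵢαᵢ = 191·0.25 + 191·0.07 + 4·0.14 + 174·0.16 = 89.52 m².
T₆₀ = 0.161·V/A = 0.161·559/89.52 = 1.005 s.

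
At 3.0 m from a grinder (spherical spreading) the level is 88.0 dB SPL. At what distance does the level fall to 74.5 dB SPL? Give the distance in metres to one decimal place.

14.2 m

For a point source L₁ − L₂ = 20·log₁₀(r₂/r₁), so r₂ = r₁·10^((L₁−L₂)/20).
r₂ = 3.0·10^((88.0−74.5)/20) = 3.0·10^(13.5/20) = 14.19 m.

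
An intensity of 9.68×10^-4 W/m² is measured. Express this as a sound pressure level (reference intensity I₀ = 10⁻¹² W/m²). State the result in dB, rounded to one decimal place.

89.9 dB

I/I₀ = 9.68×10^-4/10⁻¹² = 9.68×10^8, and L = 10·log₁₀(I/I₀).
L = 10·(0.9859 + 8) = 89.86 dB.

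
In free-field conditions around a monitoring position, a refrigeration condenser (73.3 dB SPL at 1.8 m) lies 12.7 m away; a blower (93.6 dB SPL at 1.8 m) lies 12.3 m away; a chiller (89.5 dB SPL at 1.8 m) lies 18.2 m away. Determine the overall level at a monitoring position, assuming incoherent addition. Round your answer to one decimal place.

77.6 dB SPL

Apply inverse-square spreading to bring every level to the receiver, then sum 10^(L/10).
refrigeration condenser: 73.3 − 20·log₁₀(12.7/1.8) = 73.3 − 16.97 = 56.33 dB SPL.
blower: 93.6 − 20·log₁₀(12.3/1.8) = 93.6 − 16.69 = 76.91 dB SPL.
chiller: 89.5 − 20·log₁₀(18.2/1.8) = 89.5 − 20.10 = 69.40 dB SPL.
Σ 10^(L/10) = 5.821e+07 → L_total = 10·log₁₀(5.821e+07) = 77.65 dB SPL.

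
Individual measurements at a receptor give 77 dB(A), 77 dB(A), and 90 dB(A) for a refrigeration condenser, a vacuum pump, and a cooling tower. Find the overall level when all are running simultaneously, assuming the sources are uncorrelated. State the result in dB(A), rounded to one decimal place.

90.4 dB(A)

For uncorrelated sources the intensities add, so convert each level to linear form, sum, and take 10·log₁₀ of the total.
Σ 10^(L/10) = 10^(77/10) + 10^(77/10) + 10^(90/10) = 1.100e+09.
L_total = 10·log₁₀(1.100e+09) = 90.41 dB(A).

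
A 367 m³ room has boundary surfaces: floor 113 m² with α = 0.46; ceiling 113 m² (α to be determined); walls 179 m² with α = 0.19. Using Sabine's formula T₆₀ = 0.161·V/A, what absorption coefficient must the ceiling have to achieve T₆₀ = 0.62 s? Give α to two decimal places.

0.08

From T₆₀ = 0.161·V/A, the target T₆₀ = 0.62 s needs A = 0.161·367/0.62 = 95.30 m².
Absorption from the other surfaces = 113·0.46 + 179·0.19 = 85.99 m², so the ceiling must supply 9.31 m² over 113 m².
α = 9.31/113 = 0.082.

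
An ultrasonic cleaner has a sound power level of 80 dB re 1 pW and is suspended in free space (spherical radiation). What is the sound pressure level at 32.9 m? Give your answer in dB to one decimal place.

L_p = L_w − 10·log₁₀(4π·r²) with r = 32.9 m.
4π·r² = 1.36e+04 m², 10·log₁₀ of that is 41.336 dB.
L_p = 80 − 41.336 = 38.66 dB.

38.7 dB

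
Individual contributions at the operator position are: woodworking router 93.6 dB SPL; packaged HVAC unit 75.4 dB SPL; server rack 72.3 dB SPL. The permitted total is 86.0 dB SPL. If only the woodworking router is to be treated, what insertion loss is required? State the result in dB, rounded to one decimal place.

8.2 dB

The untreated sources together contribute 10^(75.4/10) + 10^(72.3/10) = 5.166e+07, i.e. 77.13 dB SPL.
The limit corresponds to 10^(86.0/10) = 3.981e+08; subtracting the fixed part leaves 3.465e+08 for the woodworking router, i.e. 85.40 dB SPL.
So the woodworking router must be reduced from 93.6 to 85.40 dB SPL: IL = 8.20 dB.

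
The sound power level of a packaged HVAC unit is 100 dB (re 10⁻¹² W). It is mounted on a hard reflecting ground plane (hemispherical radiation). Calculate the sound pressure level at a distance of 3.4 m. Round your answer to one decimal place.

81.4 dB

The power spreads over a hemisphere of area 2π·r², so L_p = L_w − 10·log₁₀(2π·r²).
2π·r² = 72.63 m², 10·log₁₀ of that is 18.611 dB.
L_p = 100 − 18.611 = 81.39 dB.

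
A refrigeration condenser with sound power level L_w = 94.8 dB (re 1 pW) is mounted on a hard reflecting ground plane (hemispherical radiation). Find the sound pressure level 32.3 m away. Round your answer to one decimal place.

L_p = L_w − 10·log₁₀(2π·r²) with r = 32.3 m.
2π·r² = 6555 m², 10·log₁₀ of that is 38.166 dB.
L_p = 94.8 − 38.166 = 56.63 dB.

56.6 dB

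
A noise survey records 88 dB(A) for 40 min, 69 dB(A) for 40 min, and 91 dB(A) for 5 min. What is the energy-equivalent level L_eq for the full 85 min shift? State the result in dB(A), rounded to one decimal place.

Weight each interval's intensity by its duration and average over T = 85 min:
Σ tᵢ·10^(Lᵢ/10) = 40·10^(88/10) + 40·10^(69/10) + 5·10^(91/10) = 3.185e+10.
L_eq = 10·log₁₀(3.185e+10/85) = 85.74 dB(A).

85.7 dB(A)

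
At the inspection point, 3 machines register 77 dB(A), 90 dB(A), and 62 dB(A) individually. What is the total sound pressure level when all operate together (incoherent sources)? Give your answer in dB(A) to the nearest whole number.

For uncorrelated sources the intensities add, so convert each level to linear form, sum, and take 10·log₁₀ of the total.
Σ 10^(L/10) = 10^(77/10) + 10^(90/10) + 10^(62/10) = 1.052e+09.
L_total = 10·log₁₀(1.052e+09) = 90.22 dB(A).

90 dB(A)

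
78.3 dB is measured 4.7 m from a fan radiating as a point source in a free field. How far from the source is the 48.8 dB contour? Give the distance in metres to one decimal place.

Point-source spreading drops the level by 20·log₁₀(r₂/r₁); inverting, r₂/r₁ = 10^(ΔL/20).
r₂ = 4.7·10^((78.3−48.8)/20) = 4.7·10^(29.5/20) = 140.31 m.

140.3 m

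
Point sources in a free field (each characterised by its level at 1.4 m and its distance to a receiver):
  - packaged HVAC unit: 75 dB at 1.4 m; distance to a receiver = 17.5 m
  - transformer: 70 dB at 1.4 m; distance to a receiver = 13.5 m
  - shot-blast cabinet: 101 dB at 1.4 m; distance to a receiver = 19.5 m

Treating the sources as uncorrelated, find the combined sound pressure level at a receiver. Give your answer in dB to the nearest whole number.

78 dB

Propagate each source to the receiver with L = L_ref − 20·log₁₀(r/r_ref), then add intensities.
packaged HVAC unit: 75 − 20·log₁₀(17.5/1.4) = 75 − 21.94 = 53.06 dB.
transformer: 70 − 20·log₁₀(13.5/1.4) = 70 − 19.68 = 50.32 dB.
shot-blast cabinet: 101 − 20·log₁₀(19.5/1.4) = 101 − 22.88 = 78.12 dB.
Σ 10^(L/10) = 6.520e+07 → L_total = 10·log₁₀(6.520e+07) = 78.14 dB.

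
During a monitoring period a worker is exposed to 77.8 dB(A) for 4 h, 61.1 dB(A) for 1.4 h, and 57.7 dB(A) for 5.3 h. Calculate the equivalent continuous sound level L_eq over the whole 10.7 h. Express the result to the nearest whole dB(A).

74 dB(A)

Weight each interval's intensity by its duration and average over T = 10.7 h:
Σ tᵢ·10^(Lᵢ/10) = 4·10^(77.8/10) + 1.4·10^(61.1/10) + 5.3·10^(57.7/10) = 2.459e+08.
L_eq = 10·log₁₀(2.459e+08/10.7) = 73.61 dB(A).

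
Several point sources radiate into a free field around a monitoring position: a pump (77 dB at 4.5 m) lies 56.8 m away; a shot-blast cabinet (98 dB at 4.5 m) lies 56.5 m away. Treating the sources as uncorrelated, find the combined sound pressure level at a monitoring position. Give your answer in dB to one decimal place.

First find each source's level at the receiver (point-source: −20·log₁₀(r/r_ref)), then combine on an intensity basis.
pump: 77 − 20·log₁₀(56.8/4.5) = 77 − 22.02 = 54.98 dB.
shot-blast cabinet: 98 − 20·log₁₀(56.5/4.5) = 98 − 21.98 = 76.02 dB.
Σ 10^(L/10) = 4.034e+07 → L_total = 10·log₁₀(4.034e+07) = 76.06 dB.

76.1 dB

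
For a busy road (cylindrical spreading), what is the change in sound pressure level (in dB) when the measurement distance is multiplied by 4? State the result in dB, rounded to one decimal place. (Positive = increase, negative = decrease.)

Line-source spreading: ΔL = −10·log₁₀(r₂/r₁).
ΔL = −10·log₁₀(4) = -6.02 dB.

-6.0 dB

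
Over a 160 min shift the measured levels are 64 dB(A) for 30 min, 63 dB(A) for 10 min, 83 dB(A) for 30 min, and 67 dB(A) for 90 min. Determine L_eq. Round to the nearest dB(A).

L_eq = 10·log₁₀[(1/T)·Σ tᵢ·10^(Lᵢ/10)] with T = 160 min.
Σ tᵢ·10^(Lᵢ/10) = 30·10^(64/10) + 10·10^(63/10) + 30·10^(83/10) + 90·10^(67/10) = 6.532e+09.
L_eq = 10·log₁₀(6.532e+09/160) = 76.11 dB(A).

76 dB(A)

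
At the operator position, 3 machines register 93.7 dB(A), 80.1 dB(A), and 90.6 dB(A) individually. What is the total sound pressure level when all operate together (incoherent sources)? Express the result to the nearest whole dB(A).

For uncorrelated sources the intensities add, so convert each level to linear form, sum, and take 10·log₁₀ of the total.
Σ 10^(L/10) = 10^(93.7/10) + 10^(80.1/10) + 10^(90.6/10) = 3.595e+09.
L_total = 10·log₁₀(3.595e+09) = 95.56 dB(A).

96 dB(A)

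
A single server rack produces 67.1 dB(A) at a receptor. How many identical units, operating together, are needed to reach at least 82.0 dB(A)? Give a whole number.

31

The shortfall is 82.0 − 67.1 = 14.9 dB, and N units add 10·log₁₀ N, so need 10·log₁₀ N ≥ 14.9.
N ≥ 10^(14.9/10) = 30.903, so N = 31.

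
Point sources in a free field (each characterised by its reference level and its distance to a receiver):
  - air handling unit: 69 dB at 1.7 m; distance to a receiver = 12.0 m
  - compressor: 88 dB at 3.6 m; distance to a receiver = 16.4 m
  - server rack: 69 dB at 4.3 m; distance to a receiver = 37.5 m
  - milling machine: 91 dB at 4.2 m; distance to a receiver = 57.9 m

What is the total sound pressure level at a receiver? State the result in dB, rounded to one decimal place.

75.7 dB

Apply inverse-square spreading to bring every level to the receiver, then sum 10^(L/10).
air handling unit: 69 − 20·log₁₀(12.0/1.7) = 69 − 16.97 = 52.03 dB.
compressor: 88 − 20·log₁₀(16.4/3.6) = 88 − 13.17 = 74.83 dB.
server rack: 69 − 20·log₁₀(37.5/4.3) = 69 − 18.81 = 50.19 dB.
milling machine: 91 − 20·log₁₀(57.9/4.2) = 91 − 22.79 = 68.21 dB.
Σ 10^(L/10) = 3.729e+07 → L_total = 10·log₁₀(3.729e+07) = 75.72 dB.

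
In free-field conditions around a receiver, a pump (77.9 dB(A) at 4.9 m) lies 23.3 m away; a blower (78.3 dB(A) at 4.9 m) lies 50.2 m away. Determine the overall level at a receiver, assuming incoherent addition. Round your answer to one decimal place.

Apply inverse-square spreading to bring every level to the receiver, then sum 10^(L/10).
pump: 77.9 − 20·log₁₀(23.3/4.9) = 77.9 − 13.54 = 64.36 dB(A).
blower: 78.3 − 20·log₁₀(50.2/4.9) = 78.3 − 20.21 = 58.09 dB(A).
Σ 10^(L/10) = 3.371e+06 → L_total = 10·log₁₀(3.371e+06) = 65.28 dB(A).

65.3 dB(A)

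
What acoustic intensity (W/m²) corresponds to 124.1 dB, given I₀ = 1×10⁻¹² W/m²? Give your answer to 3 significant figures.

L = 10·log₁₀(I/I₀) ⇒ I = I₀·10^(L/10) = 10⁻¹² × 10^12.41.

2.57 W/m²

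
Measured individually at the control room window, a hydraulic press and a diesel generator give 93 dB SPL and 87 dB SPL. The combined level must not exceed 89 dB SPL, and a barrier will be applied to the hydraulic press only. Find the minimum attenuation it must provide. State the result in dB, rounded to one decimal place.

Fixed contribution from the other source: Σ 10^(L/10) = 10^(87/10) = 5.012e+08 (87.00 dB SPL).
To meet 89 dB SPL overall, the treated hydraulic press may contribute at most 10^(89/10) − 5.012e+08 = 2.931e+08, i.e. 84.67 dB SPL.
So the hydraulic press must be reduced from 93 to 84.67 dB SPL: IL = 8.33 dB.

8.3 dB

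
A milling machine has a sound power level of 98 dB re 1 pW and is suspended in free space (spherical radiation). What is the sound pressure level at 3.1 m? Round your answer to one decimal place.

The power spreads over a sphere of area 4π·r², so L_p = L_w − 10·log₁₀(4π·r²).
4π·r² = 120.8 m², 10·log₁₀ of that is 20.819 dB.
L_p = 98 − 20.819 = 77.18 dB.

77.2 dB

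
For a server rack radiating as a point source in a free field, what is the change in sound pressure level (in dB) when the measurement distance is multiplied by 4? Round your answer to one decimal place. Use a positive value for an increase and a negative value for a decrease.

With spherical spreading the level changes by −20·log₁₀(r₂/r₁).
ΔL = −20·log₁₀(4) = -12.04 dB.

-12.0 dB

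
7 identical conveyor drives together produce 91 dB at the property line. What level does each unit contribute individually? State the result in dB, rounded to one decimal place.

82.5 dB

7 equal contributions raise the level by 10·log₁₀ 7 = 8.451 dB, so each unit alone gives 91 − 8.451.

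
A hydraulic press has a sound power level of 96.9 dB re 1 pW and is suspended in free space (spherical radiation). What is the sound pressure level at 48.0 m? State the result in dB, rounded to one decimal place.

52.3 dB

The power spreads over a sphere of area 4π·r², so L_p = L_w − 10·log₁₀(4π·r²).
4π·r² = 2.895e+04 m², 10·log₁₀ of that is 44.617 dB.
L_p = 96.9 − 44.617 = 52.28 dB.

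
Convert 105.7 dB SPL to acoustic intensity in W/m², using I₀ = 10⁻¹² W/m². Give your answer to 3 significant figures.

I/I₀ = 10^(105.7/10) = 3.715e+10, so I = 3.715e+10 × 10⁻¹² W/m².

0.0372 W/m²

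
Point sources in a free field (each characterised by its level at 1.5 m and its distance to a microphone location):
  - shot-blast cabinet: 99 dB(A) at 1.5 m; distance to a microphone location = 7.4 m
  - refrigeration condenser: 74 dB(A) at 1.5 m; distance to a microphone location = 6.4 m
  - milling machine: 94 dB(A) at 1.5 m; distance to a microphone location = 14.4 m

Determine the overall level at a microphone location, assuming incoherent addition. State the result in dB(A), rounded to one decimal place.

85.5 dB(A)

Propagate each source to the receiver with L = L_ref − 20·log₁₀(r/r_ref), then add intensities.
shot-blast cabinet: 99 − 20·log₁₀(7.4/1.5) = 99 − 13.86 = 85.14 dB(A).
refrigeration condenser: 74 − 20·log₁₀(6.4/1.5) = 74 − 12.60 = 61.40 dB(A).
milling machine: 94 − 20·log₁₀(14.4/1.5) = 94 − 19.65 = 74.35 dB(A).
Σ 10^(L/10) = 3.550e+08 → L_total = 10·log₁₀(3.550e+08) = 85.50 dB(A).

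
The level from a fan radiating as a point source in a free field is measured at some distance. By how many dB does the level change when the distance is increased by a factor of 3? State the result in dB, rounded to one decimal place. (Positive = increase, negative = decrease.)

-9.5 dB

A point source loses 6 dB per doubling of distance; generally ΔL = −20·log₁₀(r₂/r₁).
ΔL = −20·log₁₀(3) = -9.54 dB.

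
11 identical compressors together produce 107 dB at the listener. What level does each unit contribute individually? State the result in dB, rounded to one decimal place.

11 equal contributions raise the level by 10·log₁₀ 11 = 10.414 dB, so each unit alone gives 107 − 10.414.

96.6 dB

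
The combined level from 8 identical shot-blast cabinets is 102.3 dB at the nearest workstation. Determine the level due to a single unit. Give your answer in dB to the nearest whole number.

For N identical incoherent sources L_total = L₁ + 10·log₁₀ N, so L₁ = 102.3 − 10·log₁₀(8) = 102.3 − 9.031.

93 dB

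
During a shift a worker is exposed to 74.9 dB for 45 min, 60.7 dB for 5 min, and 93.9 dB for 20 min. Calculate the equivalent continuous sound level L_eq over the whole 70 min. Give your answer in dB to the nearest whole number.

Weight each interval's intensity by its duration and average over T = 70 min:
Σ tᵢ·10^(Lᵢ/10) = 45·10^(74.9/10) + 5·10^(60.7/10) + 20·10^(93.9/10) = 5.049e+10.
L_eq = 10·log₁₀(5.049e+10/70) = 88.58 dB.

89 dB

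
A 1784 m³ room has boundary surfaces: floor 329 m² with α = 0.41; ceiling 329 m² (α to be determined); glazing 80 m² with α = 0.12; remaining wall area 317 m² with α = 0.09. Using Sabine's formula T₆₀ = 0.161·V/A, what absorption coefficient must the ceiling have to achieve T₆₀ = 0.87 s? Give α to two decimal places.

Required total absorption A = 0.161·1784/0.87 = 330.14 m².
Absorption from the other surfaces = 329·0.41 + 80·0.12 + 317·0.09 = 173.02 m², so the ceiling must supply 157.12 m² over 329 m².
α = 157.12/329 = 0.478.

0.48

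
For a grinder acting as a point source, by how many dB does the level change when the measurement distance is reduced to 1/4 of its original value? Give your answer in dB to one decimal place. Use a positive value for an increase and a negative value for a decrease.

A point source loses 6 dB per doubling of distance; generally ΔL = −20·log₁₀(r₂/r₁).
ΔL = −20·log₁₀(0.25) = +12.04 dB.

+12.0 dB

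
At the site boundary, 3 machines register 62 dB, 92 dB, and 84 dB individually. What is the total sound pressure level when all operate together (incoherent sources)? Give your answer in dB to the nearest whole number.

For uncorrelated sources the intensities add, so convert each level to linear form, sum, and take 10·log₁₀ of the total.
Σ 10^(L/10) = 10^(62/10) + 10^(92/10) + 10^(84/10) = 1.838e+09.
L_total = 10·log₁₀(1.838e+09) = 92.64 dB.

93 dB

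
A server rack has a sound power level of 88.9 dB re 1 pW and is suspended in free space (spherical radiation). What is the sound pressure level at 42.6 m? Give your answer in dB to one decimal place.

Free-field spherical radiation: L_p = L_w − 10·log₁₀(4π·r²), r = 42.6 m.
4π·r² = 2.28e+04 m², 10·log₁₀ of that is 43.580 dB.
L_p = 88.9 − 43.580 = 45.32 dB.

45.3 dB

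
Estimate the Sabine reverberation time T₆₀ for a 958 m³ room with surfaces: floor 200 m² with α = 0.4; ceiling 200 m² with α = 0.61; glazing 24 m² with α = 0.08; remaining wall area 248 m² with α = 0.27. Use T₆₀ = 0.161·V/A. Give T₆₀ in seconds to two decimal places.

Total absorption A = 200·0.4 + 200·0.61 + 24·0.08 + 248·0.27 = 270.88 m² sabins.
T₆₀ = 0.161 × 958 / 270.88 = 0.569 s.

0.57 s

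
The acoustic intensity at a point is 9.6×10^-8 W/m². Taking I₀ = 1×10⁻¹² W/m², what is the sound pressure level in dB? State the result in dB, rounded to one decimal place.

49.8 dB

I/I₀ = 9.6×10^-8/10⁻¹² = 9.6×10^4, and L = 10·log₁₀(I/I₀).
L = 10·(0.9823 + 4) = 49.82 dB.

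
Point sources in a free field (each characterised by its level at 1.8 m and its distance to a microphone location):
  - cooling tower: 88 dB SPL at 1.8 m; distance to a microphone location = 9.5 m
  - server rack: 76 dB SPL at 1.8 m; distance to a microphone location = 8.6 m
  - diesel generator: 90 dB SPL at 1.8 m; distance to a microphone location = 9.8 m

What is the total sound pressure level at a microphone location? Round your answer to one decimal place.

Apply inverse-square spreading to bring every level to the receiver, then sum 10^(L/10).
cooling tower: 88 − 20·log₁₀(9.5/1.8) = 88 − 14.45 = 73.55 dB SPL.
server rack: 76 − 20·log₁₀(8.6/1.8) = 76 − 13.58 = 62.42 dB SPL.
diesel generator: 90 − 20·log₁₀(9.8/1.8) = 90 − 14.72 = 75.28 dB SPL.
Σ 10^(L/10) = 5.813e+07 → L_total = 10·log₁₀(5.813e+07) = 77.64 dB SPL.

77.6 dB SPL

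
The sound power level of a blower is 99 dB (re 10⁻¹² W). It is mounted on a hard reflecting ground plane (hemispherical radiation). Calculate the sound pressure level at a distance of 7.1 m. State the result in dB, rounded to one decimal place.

L_p = L_w − 10·log₁₀(2π·r²) with r = 7.1 m.
2π·r² = 316.7 m², 10·log₁₀ of that is 25.007 dB.
L_p = 99 − 25.007 = 73.99 dB.

74.0 dB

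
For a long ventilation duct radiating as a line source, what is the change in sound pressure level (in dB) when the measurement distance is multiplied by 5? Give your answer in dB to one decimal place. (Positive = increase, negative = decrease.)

With cylindrical spreading the level changes by −10·log₁₀(r₂/r₁).
ΔL = −10·log₁₀(5) = -6.99 dB.

-7.0 dB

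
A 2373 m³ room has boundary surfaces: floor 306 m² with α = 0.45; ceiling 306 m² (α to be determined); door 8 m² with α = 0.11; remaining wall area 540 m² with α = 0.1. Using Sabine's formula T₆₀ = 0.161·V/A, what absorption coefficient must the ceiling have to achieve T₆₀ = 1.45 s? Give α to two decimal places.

Required total absorption A = 0.161·2373/1.45 = 263.48 m².
Absorption from the other surfaces = 306·0.45 + 8·0.11 + 540·0.1 = 192.58 m², so the ceiling must supply 70.90 m² over 306 m².
α = 70.90/306 = 0.232.

0.23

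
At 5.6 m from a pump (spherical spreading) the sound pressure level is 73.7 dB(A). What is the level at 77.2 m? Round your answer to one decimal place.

50.9 dB(A)

For a point source, L₂ = L₁ − 20·log₁₀(r₂/r₁).
L₂ = 73.7 − 20·log₁₀(77.2/5.6) = 73.7 − 22.789 = 50.91 dB(A).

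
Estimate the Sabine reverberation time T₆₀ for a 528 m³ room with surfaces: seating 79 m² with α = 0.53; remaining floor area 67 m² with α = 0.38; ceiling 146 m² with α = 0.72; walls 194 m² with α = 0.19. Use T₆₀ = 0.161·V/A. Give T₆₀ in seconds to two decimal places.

A = Σ Sᵢαᵢ = 79·0.53 + 67·0.38 + 146·0.72 + 194·0.19 = 209.31 m².
T₆₀ = 0.161 × 528 / 209.31 = 0.406 s.

0.41 s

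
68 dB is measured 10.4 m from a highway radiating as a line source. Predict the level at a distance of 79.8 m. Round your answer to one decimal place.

59.2 dB

Line-source attenuation: ΔL = 10·log₁₀(r₂/r₁) = 10·log₁₀(79.8/10.4) = 8.850 dB.
L₂ = 68 − 10·log₁₀(79.8/10.4) = 68 − 8.850 = 59.15 dB.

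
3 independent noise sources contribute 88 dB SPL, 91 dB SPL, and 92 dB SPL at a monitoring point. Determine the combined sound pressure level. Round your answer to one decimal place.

For uncorrelated sources the intensities add, so convert each level to linear form, sum, and take 10·log₁₀ of the total.
Σ 10^(L/10) = 10^(88/10) + 10^(91/10) + 10^(92/10) = 3.475e+09.
L_total = 10·log₁₀(3.475e+09) = 95.41 dB SPL.

95.4 dB SPL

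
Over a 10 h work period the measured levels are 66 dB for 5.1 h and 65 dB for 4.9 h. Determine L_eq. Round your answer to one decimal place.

65.5 dB

L_eq = 10·log₁₀[(1/T)·Σ tᵢ·10^(Lᵢ/10)] with T = 10 h.
Σ tᵢ·10^(Lᵢ/10) = 5.1·10^(66/10) + 4.9·10^(65/10) = 3.580e+07.
L_eq = 10·log₁₀(3.580e+07/10) = 65.54 dB.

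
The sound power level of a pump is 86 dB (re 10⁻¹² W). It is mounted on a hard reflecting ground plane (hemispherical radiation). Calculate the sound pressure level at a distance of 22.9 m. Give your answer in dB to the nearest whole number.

51 dB

The power spreads over a hemisphere of area 2π·r², so L_p = L_w − 10·log₁₀(2π·r²).
2π·r² = 3295 m², 10·log₁₀ of that is 35.179 dB.
L_p = 86 − 35.179 = 50.82 dB.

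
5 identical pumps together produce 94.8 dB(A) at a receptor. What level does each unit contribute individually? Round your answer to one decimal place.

5 equal contributions raise the level by 10·log₁₀ 5 = 6.990 dB, so each unit alone gives 94.8 − 6.990.

87.8 dB(A)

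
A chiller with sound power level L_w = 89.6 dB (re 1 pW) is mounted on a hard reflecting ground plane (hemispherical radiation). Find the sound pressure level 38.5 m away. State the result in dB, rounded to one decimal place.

L_p = L_w − 10·log₁₀(2π·r²) with r = 38.5 m.
2π·r² = 9313 m², 10·log₁₀ of that is 39.691 dB.
L_p = 89.6 − 39.691 = 49.91 dB.

49.9 dB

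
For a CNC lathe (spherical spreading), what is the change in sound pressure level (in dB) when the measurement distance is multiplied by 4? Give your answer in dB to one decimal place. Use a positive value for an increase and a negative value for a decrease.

-12.0 dB

With spherical spreading the level changes by −20·log₁₀(r₂/r₁).
ΔL = −20·log₁₀(4) = -12.04 dB.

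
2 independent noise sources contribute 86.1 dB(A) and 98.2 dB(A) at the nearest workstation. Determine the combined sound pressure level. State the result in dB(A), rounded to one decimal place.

98.5 dB(A)

Incoherent sources combine by intensity addition: L_total = 10·log₁₀(Σ 10^(L_i/10)).
Σ 10^(L/10) = 10^(86.1/10) + 10^(98.2/10) = 7.014e+09.
L_total = 10·log₁₀(7.014e+09) = 98.46 dB(A).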